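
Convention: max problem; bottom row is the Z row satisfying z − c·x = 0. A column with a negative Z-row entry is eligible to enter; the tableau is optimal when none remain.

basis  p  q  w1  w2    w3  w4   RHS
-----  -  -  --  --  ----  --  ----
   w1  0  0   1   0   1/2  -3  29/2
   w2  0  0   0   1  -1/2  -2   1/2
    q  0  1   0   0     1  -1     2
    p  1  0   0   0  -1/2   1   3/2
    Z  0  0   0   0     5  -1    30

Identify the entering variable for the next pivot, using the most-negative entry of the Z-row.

Negative Z-row entries: w4: -1.
The most negative is -1 in column w4, so w4 enters.

w4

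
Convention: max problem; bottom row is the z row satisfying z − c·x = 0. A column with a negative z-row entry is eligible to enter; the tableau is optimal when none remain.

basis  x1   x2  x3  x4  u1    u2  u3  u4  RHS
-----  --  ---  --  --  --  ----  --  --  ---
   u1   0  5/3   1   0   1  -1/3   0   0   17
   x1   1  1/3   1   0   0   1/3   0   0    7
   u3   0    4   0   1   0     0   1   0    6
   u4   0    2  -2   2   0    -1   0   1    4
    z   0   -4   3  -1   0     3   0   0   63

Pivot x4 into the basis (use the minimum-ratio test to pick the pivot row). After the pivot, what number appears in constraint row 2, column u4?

0

Ratio test on column x4 — row 1: entry 0 ≤ 0; row 2: entry 0 ≤ 0; row 3: 6/1 = 6; row 4: 4/2 = 2. Minimum is 2 at row 4 (u4 leaves); pivot element 2.
Divide row 4 by 2; eliminate column x4 from the other rows.
Row 2 update in column u4: 0 − 0·(1/2) = 0.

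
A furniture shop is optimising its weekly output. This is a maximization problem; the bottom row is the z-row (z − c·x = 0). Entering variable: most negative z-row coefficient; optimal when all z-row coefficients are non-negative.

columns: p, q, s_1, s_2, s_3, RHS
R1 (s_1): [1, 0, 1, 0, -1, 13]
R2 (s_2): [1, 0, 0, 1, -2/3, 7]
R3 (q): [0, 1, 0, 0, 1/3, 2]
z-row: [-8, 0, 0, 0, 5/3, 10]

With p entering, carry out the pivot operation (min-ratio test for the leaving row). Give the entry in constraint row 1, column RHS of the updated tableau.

6

Ratio test on column p — row 1: 13/1 = 13; row 2: 7/1 = 7; row 3: entry 0 ≤ 0. Minimum is 7 at row 2 (s_2 leaves); pivot element 1.
Divide row 2 by 1; eliminate column p from the other rows.
Row 1 update in column RHS: 13 − 1·7 = 6.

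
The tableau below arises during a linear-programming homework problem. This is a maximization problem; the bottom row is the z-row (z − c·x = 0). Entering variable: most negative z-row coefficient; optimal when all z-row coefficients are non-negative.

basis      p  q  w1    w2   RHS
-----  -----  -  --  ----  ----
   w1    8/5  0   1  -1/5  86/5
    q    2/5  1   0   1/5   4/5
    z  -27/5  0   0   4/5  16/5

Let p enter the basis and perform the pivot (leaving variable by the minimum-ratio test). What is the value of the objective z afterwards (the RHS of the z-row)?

Ratio test on column p — row 1: (86/5)/(8/5) = 43/4; row 2: (4/5)/(2/5) = 2. Minimum is 2 at row 2 (q leaves); pivot element 2/5.
Pivot on row 2; the z-row RHS becomes 16/5 − (-27/5)·2 = 14.

14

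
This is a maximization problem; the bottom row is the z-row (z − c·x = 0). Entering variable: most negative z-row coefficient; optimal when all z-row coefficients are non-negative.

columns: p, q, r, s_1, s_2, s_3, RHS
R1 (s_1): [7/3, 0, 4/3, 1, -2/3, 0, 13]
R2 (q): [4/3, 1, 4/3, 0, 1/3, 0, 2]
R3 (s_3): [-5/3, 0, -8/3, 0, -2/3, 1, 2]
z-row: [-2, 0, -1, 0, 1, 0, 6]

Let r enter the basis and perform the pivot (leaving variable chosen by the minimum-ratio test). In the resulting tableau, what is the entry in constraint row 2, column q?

Ratio test on column r — row 1: 13/(4/3) = 39/4; row 2: 2/(4/3) = 3/2; row 3: entry -8/3 ≤ 0. Minimum is 3/2 at row 2 (q leaves); pivot element 4/3.
Divide row 2 by 4/3; eliminate column r from the other rows.
In the new row 2, the q entry is the old entry divided by the pivot: 1/(4/3) = 3/4.

3/4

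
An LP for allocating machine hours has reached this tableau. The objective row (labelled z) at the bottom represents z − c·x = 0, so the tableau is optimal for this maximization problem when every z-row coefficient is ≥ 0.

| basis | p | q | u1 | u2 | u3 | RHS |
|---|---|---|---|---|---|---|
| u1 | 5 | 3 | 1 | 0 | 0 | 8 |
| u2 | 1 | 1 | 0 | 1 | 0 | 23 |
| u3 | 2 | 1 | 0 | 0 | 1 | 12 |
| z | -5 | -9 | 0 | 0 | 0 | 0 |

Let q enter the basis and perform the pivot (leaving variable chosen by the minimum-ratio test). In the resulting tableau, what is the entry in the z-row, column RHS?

Ratio test on column q — row 1: 8/3 = 8/3; row 2: 23/1 = 23; row 3: 12/1 = 12. Minimum is 8/3 at row 1 (u1 leaves); pivot element 3.
Divide row 1 by 3; eliminate column q from the other rows.
z-row update in column RHS: 0 − (-9)·(8/3) = 24.

24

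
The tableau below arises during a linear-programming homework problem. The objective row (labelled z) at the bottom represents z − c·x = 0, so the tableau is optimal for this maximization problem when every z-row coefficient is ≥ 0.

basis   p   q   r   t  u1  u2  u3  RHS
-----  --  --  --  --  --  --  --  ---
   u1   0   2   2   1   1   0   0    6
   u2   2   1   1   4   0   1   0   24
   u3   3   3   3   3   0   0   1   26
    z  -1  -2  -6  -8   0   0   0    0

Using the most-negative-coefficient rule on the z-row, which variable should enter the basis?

t

Negative z-row entries: p: -1, q: -2, r: -6, t: -8.
The most negative is -8 in column t, so t enters.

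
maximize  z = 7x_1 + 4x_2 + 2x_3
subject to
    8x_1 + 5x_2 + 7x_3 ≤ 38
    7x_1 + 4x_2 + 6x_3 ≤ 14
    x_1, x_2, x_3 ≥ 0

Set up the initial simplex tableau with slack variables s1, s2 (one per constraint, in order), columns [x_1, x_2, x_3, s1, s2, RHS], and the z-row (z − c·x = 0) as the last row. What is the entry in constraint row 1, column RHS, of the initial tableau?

38

The RHS of constraint 1 is b_1 = 38.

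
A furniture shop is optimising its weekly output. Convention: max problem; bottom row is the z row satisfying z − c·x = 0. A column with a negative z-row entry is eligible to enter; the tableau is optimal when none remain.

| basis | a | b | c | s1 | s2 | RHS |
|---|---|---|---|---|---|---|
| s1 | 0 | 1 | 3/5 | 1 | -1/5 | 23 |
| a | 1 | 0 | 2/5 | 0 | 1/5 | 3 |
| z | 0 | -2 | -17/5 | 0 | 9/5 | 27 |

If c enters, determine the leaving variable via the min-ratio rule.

Column c entries and ratios — s1: 23/(3/5) = 115/3; a: 3/(2/5) = 15/2.
Smallest ratio is 15/2 in the row of a, so a leaves.

a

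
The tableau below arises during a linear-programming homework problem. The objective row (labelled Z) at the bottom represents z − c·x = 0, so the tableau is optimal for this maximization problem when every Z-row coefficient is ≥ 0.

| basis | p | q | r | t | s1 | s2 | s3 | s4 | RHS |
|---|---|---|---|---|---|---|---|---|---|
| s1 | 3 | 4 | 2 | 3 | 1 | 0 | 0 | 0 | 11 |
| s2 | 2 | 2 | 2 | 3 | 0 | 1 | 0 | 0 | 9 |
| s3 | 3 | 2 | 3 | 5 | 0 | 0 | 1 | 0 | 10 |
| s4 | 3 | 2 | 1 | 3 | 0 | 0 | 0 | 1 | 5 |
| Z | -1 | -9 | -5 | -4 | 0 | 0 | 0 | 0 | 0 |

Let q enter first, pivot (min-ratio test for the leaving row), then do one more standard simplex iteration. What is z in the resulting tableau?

95/4

Ratio test on column q — row 1: 11/4 = 11/4; row 2: 9/2 = 9/2; row 3: 10/2 = 5; row 4: 5/2 = 5/2. Minimum is 5/2 at row 4 (s4 leaves); pivot element 2.
Pivot on row 4; the Z-row RHS becomes 0 − (-9)·(5/2) = 45/2.
Next entering variable (most negative Z-row entry -1/2): r.
Ratio test on column r — row 1: entry 0 ≤ 0; row 2: 4/1 = 4; row 3: 5/2 = 5/2; row 4: (5/2)/(1/2) = 5. Minimum is 5/2 at row 3 (s3 leaves); pivot element 2.
After the second pivot the Z-row RHS is 45/2 − (-1/2)·(5/2) = 95/4.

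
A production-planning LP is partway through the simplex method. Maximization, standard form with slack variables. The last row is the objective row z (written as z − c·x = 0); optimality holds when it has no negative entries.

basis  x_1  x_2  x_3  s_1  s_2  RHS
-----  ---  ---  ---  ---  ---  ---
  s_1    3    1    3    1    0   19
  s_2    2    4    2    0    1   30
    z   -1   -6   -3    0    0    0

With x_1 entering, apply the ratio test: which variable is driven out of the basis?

Column x_1 entries and ratios — s_1: 19/3 = 19/3; s_2: 30/2 = 15.
Smallest ratio is 19/3 in the row of s_1, so s_1 leaves.

s_1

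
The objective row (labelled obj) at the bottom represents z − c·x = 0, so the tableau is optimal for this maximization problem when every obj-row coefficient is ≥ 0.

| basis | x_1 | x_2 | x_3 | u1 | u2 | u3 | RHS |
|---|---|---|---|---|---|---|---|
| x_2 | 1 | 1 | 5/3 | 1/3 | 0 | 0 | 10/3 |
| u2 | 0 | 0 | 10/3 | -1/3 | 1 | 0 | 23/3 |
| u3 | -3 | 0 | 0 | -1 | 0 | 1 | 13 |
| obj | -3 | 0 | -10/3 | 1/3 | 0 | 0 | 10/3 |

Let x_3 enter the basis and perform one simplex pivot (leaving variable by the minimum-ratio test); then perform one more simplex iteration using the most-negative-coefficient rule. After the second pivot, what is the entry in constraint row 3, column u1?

0

Ratio test on column x_3 — row 1: (10/3)/(5/3) = 2; row 2: (23/3)/(10/3) = 23/10; row 3: entry 0 ≤ 0. Minimum is 2 at row 1 (x_2 leaves); pivot element 5/3.
Divide row 1 by 5/3; eliminate column x_3 from the other rows.
Second iteration: most negative obj-row entry is -1 in column x_1, so x_1 enters.
Ratio test on column x_1 — row 1: 2/(3/5) = 10/3; row 2: entry -2 ≤ 0; row 3: entry -3 ≤ 0. Minimum is 10/3 at row 1 (x_3 leaves); pivot element 3/5.
Divide row 1 by 3/5; eliminate column x_1 from the other rows.
After both pivots, the entry at constraint row 3, column u1 is 0.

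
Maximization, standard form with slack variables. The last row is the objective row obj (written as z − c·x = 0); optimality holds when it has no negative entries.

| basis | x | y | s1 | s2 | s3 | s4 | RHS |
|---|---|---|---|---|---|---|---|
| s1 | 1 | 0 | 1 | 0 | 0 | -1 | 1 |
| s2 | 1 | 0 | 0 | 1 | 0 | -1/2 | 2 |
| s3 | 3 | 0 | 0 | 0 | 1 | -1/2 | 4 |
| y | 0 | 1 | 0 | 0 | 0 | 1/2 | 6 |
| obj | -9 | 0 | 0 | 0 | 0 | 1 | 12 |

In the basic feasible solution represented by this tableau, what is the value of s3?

4

s3 is basic (row 3); its value is the RHS of that row, 4.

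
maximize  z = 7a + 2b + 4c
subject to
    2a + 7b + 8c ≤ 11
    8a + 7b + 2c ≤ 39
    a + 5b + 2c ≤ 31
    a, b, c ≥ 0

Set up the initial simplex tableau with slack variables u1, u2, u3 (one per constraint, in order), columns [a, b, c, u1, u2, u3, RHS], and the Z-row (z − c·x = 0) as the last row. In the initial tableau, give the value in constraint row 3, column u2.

Slack u2 belongs to constraint 2; its column is the unit vector e_2, so the entry in row 3 is 0.

0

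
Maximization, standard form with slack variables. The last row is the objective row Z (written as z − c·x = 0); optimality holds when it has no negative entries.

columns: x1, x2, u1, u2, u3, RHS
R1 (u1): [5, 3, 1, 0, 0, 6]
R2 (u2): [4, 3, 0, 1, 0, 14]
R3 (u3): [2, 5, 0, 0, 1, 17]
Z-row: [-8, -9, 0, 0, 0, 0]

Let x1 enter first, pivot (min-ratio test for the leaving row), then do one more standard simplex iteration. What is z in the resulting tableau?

Ratio test on column x1 — row 1: 6/5 = 6/5; row 2: 14/4 = 7/2; row 3: 17/2 = 17/2. Minimum is 6/5 at row 1 (u1 leaves); pivot element 5.
Pivot on row 1; the Z-row RHS becomes 0 − (-8)·(6/5) = 48/5.
Next entering variable (most negative Z-row entry -21/5): x2.
Ratio test on column x2 — row 1: (6/5)/(3/5) = 2; row 2: (46/5)/(3/5) = 46/3; row 3: (73/5)/(19/5) = 73/19. Minimum is 2 at row 1 (x1 leaves); pivot element 3/5.
After the second pivot the Z-row RHS is 48/5 − (-21/5)·2 = 18.

18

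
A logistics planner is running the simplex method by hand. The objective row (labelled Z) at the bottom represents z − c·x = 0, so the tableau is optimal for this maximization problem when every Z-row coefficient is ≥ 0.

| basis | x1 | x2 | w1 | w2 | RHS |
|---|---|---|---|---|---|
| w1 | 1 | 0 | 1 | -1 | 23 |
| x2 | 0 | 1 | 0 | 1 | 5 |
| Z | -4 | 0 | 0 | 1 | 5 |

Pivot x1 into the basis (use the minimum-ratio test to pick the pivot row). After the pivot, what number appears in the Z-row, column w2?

Ratio test on column x1 — row 1: 23/1 = 23; row 2: entry 0 ≤ 0. Minimum is 23 at row 1 (w1 leaves); pivot element 1.
Divide row 1 by 1; eliminate column x1 from the other rows.
Z-row update in column w2: 1 − (-4)·(-1) = -3.

-3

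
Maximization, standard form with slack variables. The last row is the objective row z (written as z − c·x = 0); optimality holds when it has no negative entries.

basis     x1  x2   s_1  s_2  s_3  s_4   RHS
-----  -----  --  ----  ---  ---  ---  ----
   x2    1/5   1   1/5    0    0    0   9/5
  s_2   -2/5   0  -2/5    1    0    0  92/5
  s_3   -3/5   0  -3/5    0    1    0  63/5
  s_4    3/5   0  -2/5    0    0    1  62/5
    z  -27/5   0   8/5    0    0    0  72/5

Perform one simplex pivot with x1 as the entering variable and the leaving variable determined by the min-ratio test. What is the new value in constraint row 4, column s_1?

Ratio test on column x1 — row 1: (9/5)/(1/5) = 9; row 2: entry -2/5 ≤ 0; row 3: entry -3/5 ≤ 0; row 4: (62/5)/(3/5) = 62/3. Minimum is 9 at row 1 (x2 leaves); pivot element 1/5.
Divide row 1 by 1/5; eliminate column x1 from the other rows.
Row 4 update in column s_1: -2/5 − (3/5)·1 = -1.

-1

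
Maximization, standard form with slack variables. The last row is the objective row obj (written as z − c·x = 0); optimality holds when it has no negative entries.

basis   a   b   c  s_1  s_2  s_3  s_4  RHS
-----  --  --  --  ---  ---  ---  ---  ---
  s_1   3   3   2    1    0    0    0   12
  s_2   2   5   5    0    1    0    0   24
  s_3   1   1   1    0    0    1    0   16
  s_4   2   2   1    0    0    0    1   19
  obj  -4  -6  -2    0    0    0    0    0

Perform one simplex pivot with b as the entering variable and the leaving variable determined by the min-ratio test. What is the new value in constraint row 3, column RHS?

Ratio test on column b — row 1: 12/3 = 4; row 2: 24/5 = 24/5; row 3: 16/1 = 16; row 4: 19/2 = 19/2. Minimum is 4 at row 1 (s_1 leaves); pivot element 3.
Divide row 1 by 3; eliminate column b from the other rows.
Row 3 update in column RHS: 16 − 1·4 = 12.

12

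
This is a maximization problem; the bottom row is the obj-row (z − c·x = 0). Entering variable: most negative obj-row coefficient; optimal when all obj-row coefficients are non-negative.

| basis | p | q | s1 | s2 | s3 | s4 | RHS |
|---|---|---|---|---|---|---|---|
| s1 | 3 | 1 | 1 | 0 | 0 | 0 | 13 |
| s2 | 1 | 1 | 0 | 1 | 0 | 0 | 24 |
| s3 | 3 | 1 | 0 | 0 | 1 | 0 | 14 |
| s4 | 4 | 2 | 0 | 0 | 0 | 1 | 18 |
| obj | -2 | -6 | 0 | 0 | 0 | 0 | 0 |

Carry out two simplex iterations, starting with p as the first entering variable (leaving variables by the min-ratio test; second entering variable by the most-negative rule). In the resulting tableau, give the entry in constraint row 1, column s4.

-1/2

Ratio test on column p — row 1: 13/3 = 13/3; row 2: 24/1 = 24; row 3: 14/3 = 14/3; row 4: 18/4 = 9/2. Minimum is 13/3 at row 1 (s1 leaves); pivot element 3.
Divide row 1 by 3; eliminate column p from the other rows.
Second iteration: most negative obj-row entry is -16/3 in column q, so q enters.
Ratio test on column q — row 1: (13/3)/(1/3) = 13; row 2: (59/3)/(2/3) = 59/2; row 3: entry 0 ≤ 0; row 4: (2/3)/(2/3) = 1. Minimum is 1 at row 4 (s4 leaves); pivot element 2/3.
Divide row 4 by 2/3; eliminate column q from the other rows.
After both pivots, the entry at constraint row 1, column s4 is -1/2.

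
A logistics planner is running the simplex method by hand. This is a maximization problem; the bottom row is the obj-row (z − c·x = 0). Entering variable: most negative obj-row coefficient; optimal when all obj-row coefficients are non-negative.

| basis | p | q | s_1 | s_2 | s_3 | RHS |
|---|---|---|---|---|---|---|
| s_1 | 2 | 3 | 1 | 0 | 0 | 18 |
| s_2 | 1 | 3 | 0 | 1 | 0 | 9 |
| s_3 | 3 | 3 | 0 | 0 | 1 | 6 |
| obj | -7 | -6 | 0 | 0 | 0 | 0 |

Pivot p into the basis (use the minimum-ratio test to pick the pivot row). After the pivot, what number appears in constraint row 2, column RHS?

7

Ratio test on column p — row 1: 18/2 = 9; row 2: 9/1 = 9; row 3: 6/3 = 2. Minimum is 2 at row 3 (s_3 leaves); pivot element 3.
Divide row 3 by 3; eliminate column p from the other rows.
Row 2 update in column RHS: 9 − 1·2 = 7.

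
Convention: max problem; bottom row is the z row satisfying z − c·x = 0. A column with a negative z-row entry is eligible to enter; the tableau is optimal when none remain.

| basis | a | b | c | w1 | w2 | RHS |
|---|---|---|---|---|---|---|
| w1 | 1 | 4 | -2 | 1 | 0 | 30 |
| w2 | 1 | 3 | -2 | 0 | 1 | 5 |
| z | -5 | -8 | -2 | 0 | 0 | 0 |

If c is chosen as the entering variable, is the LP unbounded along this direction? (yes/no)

Every constraint-row entry in column c is ≤ 0, so increasing c is unbounded.

yes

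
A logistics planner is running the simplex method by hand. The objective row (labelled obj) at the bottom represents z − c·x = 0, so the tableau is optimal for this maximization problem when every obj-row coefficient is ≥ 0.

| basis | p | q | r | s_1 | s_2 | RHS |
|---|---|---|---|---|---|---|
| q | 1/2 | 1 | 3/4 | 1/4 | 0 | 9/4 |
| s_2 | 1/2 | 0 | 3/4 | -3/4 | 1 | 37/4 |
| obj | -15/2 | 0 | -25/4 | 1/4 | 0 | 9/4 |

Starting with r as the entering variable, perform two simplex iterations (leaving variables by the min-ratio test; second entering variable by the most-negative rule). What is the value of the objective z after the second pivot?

Ratio test on column r — row 1: (9/4)/(3/4) = 3; row 2: (37/4)/(3/4) = 37/3. Minimum is 3 at row 1 (q leaves); pivot element 3/4.
Pivot on row 1; the obj-row RHS becomes 9/4 − (-25/4)·3 = 21.
Next entering variable (most negative obj-row entry -10/3): p.
Ratio test on column p — row 1: 3/(2/3) = 9/2; row 2: entry 0 ≤ 0. Minimum is 9/2 at row 1 (r leaves); pivot element 2/3.
After the second pivot the obj-row RHS is 21 − (-10/3)·(9/2) = 36.

36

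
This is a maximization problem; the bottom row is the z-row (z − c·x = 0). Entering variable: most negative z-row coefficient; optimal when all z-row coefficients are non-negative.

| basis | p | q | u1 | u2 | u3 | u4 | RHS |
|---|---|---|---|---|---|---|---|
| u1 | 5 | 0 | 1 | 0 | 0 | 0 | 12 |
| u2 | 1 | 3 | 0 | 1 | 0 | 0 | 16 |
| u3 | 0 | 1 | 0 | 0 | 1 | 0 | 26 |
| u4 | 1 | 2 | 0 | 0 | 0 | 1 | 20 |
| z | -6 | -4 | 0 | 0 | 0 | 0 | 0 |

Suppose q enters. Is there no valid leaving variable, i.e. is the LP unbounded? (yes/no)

no

Column q has positive entries in row(s) 2, 3, 4, so the ratio test bounds it — not unbounded.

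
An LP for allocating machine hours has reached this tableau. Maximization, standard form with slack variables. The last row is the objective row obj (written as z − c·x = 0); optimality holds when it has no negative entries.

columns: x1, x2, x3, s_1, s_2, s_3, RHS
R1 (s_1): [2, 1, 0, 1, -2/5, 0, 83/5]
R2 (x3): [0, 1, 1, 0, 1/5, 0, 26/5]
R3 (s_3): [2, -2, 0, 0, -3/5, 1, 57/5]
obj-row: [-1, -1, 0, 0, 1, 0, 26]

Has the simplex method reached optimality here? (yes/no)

The obj-row has a negative entry -1 in column x1, so it is not optimal.

no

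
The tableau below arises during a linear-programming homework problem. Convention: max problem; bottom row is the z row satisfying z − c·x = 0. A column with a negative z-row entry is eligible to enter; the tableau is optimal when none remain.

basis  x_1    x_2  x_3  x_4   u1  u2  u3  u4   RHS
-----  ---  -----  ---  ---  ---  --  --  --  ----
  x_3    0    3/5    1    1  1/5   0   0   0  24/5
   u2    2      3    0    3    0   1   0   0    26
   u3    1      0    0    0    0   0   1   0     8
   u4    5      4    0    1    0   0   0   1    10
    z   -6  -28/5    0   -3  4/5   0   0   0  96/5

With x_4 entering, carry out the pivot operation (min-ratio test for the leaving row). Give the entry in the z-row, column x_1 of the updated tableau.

Ratio test on column x_4 — row 1: (24/5)/1 = 24/5; row 2: 26/3 = 26/3; row 3: entry 0 ≤ 0; row 4: 10/1 = 10. Minimum is 24/5 at row 1 (x_3 leaves); pivot element 1.
Divide row 1 by 1; eliminate column x_4 from the other rows.
z-row update in column x_1: -6 − (-3)·0 = -6.

-6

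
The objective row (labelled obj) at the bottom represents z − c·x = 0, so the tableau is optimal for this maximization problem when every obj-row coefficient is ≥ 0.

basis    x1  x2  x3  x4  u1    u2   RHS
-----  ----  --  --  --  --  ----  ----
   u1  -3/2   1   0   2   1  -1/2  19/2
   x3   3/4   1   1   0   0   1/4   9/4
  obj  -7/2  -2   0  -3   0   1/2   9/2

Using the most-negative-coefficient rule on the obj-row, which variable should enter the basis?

x1

Negative obj-row entries: x1: -7/2, x2: -2, x4: -3.
The most negative is -7/2 in column x1, so x1 enters.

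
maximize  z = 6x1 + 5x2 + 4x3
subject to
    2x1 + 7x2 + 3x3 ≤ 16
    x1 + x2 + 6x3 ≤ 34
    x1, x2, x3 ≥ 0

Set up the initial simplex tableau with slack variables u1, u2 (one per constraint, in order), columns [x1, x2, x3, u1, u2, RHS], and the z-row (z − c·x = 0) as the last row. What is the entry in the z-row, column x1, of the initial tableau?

-6

The z-row carries the negated objective coefficients: the x1 entry is -6.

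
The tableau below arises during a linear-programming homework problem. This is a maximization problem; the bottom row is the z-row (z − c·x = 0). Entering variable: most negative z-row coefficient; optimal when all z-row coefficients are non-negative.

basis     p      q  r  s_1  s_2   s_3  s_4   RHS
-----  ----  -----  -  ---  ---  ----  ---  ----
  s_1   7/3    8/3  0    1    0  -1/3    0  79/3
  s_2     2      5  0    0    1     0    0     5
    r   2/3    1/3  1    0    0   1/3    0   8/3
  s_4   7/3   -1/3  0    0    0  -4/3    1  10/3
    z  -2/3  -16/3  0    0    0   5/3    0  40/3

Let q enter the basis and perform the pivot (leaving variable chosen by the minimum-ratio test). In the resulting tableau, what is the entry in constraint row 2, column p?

Ratio test on column q — row 1: (79/3)/(8/3) = 79/8; row 2: 5/5 = 1; row 3: (8/3)/(1/3) = 8; row 4: entry -1/3 ≤ 0. Minimum is 1 at row 2 (s_2 leaves); pivot element 5.
Divide row 2 by 5; eliminate column q from the other rows.
In the new row 2, the p entry is the old entry divided by the pivot: 2/5 = 2/5.

2/5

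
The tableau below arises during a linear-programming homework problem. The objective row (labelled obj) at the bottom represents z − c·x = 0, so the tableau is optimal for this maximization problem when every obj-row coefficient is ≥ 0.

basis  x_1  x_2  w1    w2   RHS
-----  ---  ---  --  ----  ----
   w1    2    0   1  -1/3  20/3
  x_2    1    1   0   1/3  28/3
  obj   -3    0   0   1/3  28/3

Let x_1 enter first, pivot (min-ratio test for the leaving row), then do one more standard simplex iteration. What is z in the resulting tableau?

64/3

Ratio test on column x_1 — row 1: (20/3)/2 = 10/3; row 2: (28/3)/1 = 28/3. Minimum is 10/3 at row 1 (w1 leaves); pivot element 2.
Pivot on row 1; the obj-row RHS becomes 28/3 − (-3)·(10/3) = 58/3.
Next entering variable (most negative obj-row entry -1/6): w2.
Ratio test on column w2 — row 1: entry -1/6 ≤ 0; row 2: 6/(1/2) = 12. Minimum is 12 at row 2 (x_2 leaves); pivot element 1/2.
After the second pivot the obj-row RHS is 58/3 − (-1/6)·12 = 64/3.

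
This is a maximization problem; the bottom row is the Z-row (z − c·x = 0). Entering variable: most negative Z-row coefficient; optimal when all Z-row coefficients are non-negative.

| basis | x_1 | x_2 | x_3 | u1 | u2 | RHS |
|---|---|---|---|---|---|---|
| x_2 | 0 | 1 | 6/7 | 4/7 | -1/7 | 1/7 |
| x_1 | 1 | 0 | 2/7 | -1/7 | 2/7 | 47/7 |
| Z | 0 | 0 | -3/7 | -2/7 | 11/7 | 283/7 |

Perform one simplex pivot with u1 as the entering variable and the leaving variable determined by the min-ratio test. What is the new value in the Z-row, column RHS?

Ratio test on column u1 — row 1: (1/7)/(4/7) = 1/4; row 2: entry -1/7 ≤ 0. Minimum is 1/4 at row 1 (x_2 leaves); pivot element 4/7.
Divide row 1 by 4/7; eliminate column u1 from the other rows.
Z-row update in column RHS: 283/7 − (-2/7)·(1/4) = 81/2.

81/2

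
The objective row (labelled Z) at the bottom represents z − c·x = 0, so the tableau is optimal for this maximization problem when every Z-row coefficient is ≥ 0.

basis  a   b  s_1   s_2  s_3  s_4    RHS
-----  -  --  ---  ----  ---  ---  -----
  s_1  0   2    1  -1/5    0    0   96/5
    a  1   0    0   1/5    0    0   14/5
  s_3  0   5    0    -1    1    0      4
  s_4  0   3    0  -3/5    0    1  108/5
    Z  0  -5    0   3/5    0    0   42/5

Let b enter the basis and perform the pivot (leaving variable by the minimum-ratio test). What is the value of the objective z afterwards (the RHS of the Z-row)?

62/5

Ratio test on column b — row 1: (96/5)/2 = 48/5; row 2: entry 0 ≤ 0; row 3: 4/5 = 4/5; row 4: (108/5)/3 = 36/5. Minimum is 4/5 at row 3 (s_3 leaves); pivot element 5.
Pivot on row 3; the Z-row RHS becomes 42/5 − (-5)·(4/5) = 62/5.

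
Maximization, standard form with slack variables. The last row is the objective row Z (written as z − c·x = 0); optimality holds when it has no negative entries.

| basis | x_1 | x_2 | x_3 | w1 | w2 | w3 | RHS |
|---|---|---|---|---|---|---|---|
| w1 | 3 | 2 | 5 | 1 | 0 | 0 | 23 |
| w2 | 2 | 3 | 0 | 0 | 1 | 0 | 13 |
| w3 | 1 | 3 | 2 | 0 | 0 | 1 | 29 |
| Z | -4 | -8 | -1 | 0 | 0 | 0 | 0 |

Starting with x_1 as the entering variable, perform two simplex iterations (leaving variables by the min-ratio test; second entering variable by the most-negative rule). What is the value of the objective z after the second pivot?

104/3

Ratio test on column x_1 — row 1: 23/3 = 23/3; row 2: 13/2 = 13/2; row 3: 29/1 = 29. Minimum is 13/2 at row 2 (w2 leaves); pivot element 2.
Pivot on row 2; the Z-row RHS becomes 0 − (-4)·(13/2) = 26.
Next entering variable (most negative Z-row entry -2): x_2.
Ratio test on column x_2 — row 1: entry -5/2 ≤ 0; row 2: (13/2)/(3/2) = 13/3; row 3: (45/2)/(3/2) = 15. Minimum is 13/3 at row 2 (x_1 leaves); pivot element 3/2.
After the second pivot the Z-row RHS is 26 − (-2)·(13/3) = 104/3.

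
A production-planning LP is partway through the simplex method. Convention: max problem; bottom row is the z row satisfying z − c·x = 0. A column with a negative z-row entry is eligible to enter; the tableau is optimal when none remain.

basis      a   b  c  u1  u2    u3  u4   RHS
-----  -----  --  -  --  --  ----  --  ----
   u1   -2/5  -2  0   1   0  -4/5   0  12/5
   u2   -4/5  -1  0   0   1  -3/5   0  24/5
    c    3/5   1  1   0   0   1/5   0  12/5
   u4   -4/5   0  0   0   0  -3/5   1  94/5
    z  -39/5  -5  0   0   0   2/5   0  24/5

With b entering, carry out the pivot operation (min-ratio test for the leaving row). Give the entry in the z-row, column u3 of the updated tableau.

Ratio test on column b — row 1: entry -2 ≤ 0; row 2: entry -1 ≤ 0; row 3: (12/5)/1 = 12/5; row 4: entry 0 ≤ 0. Minimum is 12/5 at row 3 (c leaves); pivot element 1.
Divide row 3 by 1; eliminate column b from the other rows.
z-row update in column u3: 2/5 − (-5)·(1/5) = 7/5.

7/5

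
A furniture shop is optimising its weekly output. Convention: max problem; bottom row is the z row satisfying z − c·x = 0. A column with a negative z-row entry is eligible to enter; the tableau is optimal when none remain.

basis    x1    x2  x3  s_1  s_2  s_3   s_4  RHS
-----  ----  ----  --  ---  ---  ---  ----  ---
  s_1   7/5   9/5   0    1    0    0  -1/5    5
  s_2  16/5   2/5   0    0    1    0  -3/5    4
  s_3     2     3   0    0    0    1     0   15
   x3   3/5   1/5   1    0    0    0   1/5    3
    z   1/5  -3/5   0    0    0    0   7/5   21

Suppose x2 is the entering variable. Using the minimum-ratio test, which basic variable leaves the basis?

Column x2 entries and ratios — s_1: 5/(9/5) = 25/9; s_2: 4/(2/5) = 10; s_3: 15/3 = 5; x3: 3/(1/5) = 15.
Smallest ratio is 25/9 in the row of s_1, so s_1 leaves.

s_1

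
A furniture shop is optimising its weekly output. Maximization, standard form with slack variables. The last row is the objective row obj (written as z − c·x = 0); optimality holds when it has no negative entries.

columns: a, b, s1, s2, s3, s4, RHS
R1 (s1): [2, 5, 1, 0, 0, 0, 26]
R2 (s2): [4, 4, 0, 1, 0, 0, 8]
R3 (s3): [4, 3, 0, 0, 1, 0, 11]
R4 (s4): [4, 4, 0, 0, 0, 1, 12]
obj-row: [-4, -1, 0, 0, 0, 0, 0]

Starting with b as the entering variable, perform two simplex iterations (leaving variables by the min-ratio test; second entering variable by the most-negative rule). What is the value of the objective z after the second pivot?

Ratio test on column b — row 1: 26/5 = 26/5; row 2: 8/4 = 2; row 3: 11/3 = 11/3; row 4: 12/4 = 3. Minimum is 2 at row 2 (s2 leaves); pivot element 4.
Pivot on row 2; the obj-row RHS becomes 0 − (-1)·2 = 2.
Next entering variable (most negative obj-row entry -3): a.
Ratio test on column a — row 1: entry -3 ≤ 0; row 2: 2/1 = 2; row 3: 5/1 = 5; row 4: entry 0 ≤ 0. Minimum is 2 at row 2 (b leaves); pivot element 1.
After the second pivot the obj-row RHS is 2 − (-3)·2 = 8.

8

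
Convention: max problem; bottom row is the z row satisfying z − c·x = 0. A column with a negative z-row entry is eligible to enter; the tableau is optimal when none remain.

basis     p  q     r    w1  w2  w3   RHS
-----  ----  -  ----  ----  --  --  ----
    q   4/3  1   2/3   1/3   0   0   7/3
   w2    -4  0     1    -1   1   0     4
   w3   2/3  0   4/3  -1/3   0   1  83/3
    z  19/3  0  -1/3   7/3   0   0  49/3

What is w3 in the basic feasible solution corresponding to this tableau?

83/3

w3 is basic (row 3); its value is the RHS of that row, 83/3.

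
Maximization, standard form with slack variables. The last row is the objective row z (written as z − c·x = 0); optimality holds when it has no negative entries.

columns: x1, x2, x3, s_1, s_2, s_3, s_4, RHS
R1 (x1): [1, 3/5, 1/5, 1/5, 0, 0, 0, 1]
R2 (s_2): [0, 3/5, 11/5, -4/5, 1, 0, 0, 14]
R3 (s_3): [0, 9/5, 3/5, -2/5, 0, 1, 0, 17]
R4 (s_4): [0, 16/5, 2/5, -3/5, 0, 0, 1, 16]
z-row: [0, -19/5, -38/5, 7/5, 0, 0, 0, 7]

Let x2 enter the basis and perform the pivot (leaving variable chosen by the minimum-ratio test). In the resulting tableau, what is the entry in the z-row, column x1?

19/3

Ratio test on column x2 — row 1: 1/(3/5) = 5/3; row 2: 14/(3/5) = 70/3; row 3: 17/(9/5) = 85/9; row 4: 16/(16/5) = 5. Minimum is 5/3 at row 1 (x1 leaves); pivot element 3/5.
Divide row 1 by 3/5; eliminate column x2 from the other rows.
z-row update in column x1: 0 − (-19/5)·(5/3) = 19/3.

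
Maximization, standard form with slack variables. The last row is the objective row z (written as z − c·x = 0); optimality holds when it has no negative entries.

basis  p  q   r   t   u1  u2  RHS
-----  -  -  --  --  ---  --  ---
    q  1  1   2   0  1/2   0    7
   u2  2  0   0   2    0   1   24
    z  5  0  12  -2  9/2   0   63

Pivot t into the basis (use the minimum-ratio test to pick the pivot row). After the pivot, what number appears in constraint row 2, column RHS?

12

Ratio test on column t — row 1: entry 0 ≤ 0; row 2: 24/2 = 12. Minimum is 12 at row 2 (u2 leaves); pivot element 2.
Divide row 2 by 2; eliminate column t from the other rows.
In the new row 2, the RHS entry is the old entry divided by the pivot: 24/2 = 12.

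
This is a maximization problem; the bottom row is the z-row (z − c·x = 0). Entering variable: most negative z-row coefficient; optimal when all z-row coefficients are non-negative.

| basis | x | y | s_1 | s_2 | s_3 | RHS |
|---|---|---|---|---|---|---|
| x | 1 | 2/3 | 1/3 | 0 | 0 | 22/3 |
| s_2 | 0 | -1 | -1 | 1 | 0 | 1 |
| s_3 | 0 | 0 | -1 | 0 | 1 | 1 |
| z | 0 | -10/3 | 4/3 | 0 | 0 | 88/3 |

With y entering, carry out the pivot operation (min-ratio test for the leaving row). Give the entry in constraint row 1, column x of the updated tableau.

3/2

Ratio test on column y — row 1: (22/3)/(2/3) = 11; row 2: entry -1 ≤ 0; row 3: entry 0 ≤ 0. Minimum is 11 at row 1 (x leaves); pivot element 2/3.
Divide row 1 by 2/3; eliminate column y from the other rows.
In the new row 1, the x entry is the old entry divided by the pivot: 1/(2/3) = 3/2.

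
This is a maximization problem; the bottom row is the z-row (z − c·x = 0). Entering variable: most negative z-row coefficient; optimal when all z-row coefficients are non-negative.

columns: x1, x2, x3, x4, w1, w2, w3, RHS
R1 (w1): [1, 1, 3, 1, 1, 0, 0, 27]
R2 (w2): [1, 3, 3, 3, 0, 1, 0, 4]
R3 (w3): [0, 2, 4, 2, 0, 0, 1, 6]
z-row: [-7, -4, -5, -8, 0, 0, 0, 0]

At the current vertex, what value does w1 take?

w1 is basic (row 1); its value is the RHS of that row, 27.

27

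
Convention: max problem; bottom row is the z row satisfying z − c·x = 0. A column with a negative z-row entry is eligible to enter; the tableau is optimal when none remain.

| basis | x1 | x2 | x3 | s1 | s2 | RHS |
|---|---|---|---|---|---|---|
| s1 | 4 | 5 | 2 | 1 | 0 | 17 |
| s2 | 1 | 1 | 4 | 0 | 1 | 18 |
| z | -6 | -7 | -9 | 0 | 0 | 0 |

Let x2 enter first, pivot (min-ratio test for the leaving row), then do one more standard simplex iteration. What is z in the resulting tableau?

881/18

Ratio test on column x2 — row 1: 17/5 = 17/5; row 2: 18/1 = 18. Minimum is 17/5 at row 1 (s1 leaves); pivot element 5.
Pivot on row 1; the z-row RHS becomes 0 − (-7)·(17/5) = 119/5.
Next entering variable (most negative z-row entry -31/5): x3.
Ratio test on column x3 — row 1: (17/5)/(2/5) = 17/2; row 2: (73/5)/(18/5) = 73/18. Minimum is 73/18 at row 2 (s2 leaves); pivot element 18/5.
After the second pivot the z-row RHS is 119/5 − (-31/5)·(73/18) = 881/18.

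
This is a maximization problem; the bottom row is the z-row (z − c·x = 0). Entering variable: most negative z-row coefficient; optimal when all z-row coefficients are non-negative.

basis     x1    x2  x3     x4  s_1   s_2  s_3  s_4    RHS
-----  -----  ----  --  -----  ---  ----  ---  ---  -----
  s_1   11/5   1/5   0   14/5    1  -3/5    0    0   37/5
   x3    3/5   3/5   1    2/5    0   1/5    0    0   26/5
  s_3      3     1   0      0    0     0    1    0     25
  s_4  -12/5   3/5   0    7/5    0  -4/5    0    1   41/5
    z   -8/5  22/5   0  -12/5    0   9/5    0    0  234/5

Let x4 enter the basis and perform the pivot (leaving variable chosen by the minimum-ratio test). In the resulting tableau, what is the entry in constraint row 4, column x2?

1/2

Ratio test on column x4 — row 1: (37/5)/(14/5) = 37/14; row 2: (26/5)/(2/5) = 13; row 3: entry 0 ≤ 0; row 4: (41/5)/(7/5) = 41/7. Minimum is 37/14 at row 1 (s_1 leaves); pivot element 14/5.
Divide row 1 by 14/5; eliminate column x4 from the other rows.
Row 4 update in column x2: 3/5 − (7/5)·(1/14) = 1/2.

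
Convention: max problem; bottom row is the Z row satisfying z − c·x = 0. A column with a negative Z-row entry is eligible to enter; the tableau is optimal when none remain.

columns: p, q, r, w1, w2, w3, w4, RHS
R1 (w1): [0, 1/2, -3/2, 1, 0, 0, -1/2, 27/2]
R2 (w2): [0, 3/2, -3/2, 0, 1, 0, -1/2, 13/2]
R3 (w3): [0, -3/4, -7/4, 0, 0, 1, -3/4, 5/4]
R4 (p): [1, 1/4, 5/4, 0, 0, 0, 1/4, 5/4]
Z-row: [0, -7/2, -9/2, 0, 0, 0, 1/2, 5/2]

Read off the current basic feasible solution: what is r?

0

r is not in the basis, so in the current basic feasible solution r = 0.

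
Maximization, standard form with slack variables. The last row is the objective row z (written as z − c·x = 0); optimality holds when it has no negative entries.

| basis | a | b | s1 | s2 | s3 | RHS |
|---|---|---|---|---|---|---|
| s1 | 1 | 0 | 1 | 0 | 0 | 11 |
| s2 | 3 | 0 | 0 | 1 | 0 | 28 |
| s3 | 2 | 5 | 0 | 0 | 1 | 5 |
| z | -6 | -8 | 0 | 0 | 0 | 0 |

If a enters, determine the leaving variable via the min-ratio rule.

Column a entries and ratios — s1: 11/1 = 11; s2: 28/3 = 28/3; s3: 5/2 = 5/2.
Smallest ratio is 5/2 in the row of s3, so s3 leaves.

s3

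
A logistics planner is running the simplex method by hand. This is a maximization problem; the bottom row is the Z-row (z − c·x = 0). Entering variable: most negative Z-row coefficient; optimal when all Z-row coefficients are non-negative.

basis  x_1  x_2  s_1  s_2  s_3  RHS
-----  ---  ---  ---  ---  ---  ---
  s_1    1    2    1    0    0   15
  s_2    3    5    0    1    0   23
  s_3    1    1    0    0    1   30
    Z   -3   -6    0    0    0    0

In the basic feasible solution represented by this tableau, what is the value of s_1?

s_1 is basic (row 1); its value is the RHS of that row, 15.

15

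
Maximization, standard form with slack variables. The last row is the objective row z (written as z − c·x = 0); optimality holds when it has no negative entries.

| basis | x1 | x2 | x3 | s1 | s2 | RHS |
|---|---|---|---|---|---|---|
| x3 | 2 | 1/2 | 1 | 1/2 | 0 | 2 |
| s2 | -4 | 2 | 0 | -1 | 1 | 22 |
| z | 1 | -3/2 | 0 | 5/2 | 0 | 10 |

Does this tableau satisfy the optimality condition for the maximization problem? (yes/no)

no

The z-row has a negative entry -3/2 in column x2, so it is not optimal.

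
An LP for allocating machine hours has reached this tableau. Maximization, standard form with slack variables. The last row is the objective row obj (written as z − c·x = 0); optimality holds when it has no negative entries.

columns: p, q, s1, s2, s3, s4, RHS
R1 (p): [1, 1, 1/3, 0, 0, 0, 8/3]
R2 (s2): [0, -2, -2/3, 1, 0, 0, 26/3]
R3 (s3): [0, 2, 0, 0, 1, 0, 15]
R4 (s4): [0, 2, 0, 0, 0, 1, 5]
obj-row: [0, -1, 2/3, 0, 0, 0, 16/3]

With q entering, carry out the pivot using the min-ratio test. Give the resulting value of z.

Ratio test on column q — row 1: (8/3)/1 = 8/3; row 2: entry -2 ≤ 0; row 3: 15/2 = 15/2; row 4: 5/2 = 5/2. Minimum is 5/2 at row 4 (s4 leaves); pivot element 2.
Pivot on row 4; the obj-row RHS becomes 16/3 − (-1)·(5/2) = 47/6.

47/6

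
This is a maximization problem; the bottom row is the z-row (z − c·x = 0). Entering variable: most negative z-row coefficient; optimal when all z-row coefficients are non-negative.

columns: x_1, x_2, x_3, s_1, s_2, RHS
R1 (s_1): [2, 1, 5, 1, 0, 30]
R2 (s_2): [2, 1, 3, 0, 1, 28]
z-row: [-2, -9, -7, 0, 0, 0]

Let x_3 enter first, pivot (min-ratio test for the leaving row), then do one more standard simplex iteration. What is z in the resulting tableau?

Ratio test on column x_3 — row 1: 30/5 = 6; row 2: 28/3 = 28/3. Minimum is 6 at row 1 (s_1 leaves); pivot element 5.
Pivot on row 1; the z-row RHS becomes 0 − (-7)·6 = 42.
Next entering variable (most negative z-row entry -38/5): x_2.
Ratio test on column x_2 — row 1: 6/(1/5) = 30; row 2: 10/(2/5) = 25. Minimum is 25 at row 2 (s_2 leaves); pivot element 2/5.
After the second pivot the z-row RHS is 42 − (-38/5)·25 = 232.

232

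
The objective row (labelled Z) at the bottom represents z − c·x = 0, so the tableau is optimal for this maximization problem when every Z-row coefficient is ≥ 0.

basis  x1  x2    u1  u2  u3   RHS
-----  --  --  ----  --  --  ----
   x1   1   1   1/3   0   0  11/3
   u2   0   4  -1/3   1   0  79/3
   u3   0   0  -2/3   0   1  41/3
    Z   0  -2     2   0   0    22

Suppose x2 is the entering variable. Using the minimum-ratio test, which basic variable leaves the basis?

x1

Column x2 entries and ratios — x1: (11/3)/1 = 11/3; u2: (79/3)/4 = 79/12; u3: 0 ≤ 0, skip.
Smallest ratio is 11/3 in the row of x1, so x1 leaves.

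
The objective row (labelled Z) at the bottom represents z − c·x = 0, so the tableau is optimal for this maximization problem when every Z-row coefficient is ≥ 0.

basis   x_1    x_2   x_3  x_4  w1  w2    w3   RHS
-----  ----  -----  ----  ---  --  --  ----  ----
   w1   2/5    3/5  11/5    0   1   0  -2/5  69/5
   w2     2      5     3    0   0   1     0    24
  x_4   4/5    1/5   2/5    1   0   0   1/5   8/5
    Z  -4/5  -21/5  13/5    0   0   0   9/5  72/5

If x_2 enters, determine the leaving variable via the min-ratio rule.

Column x_2 entries and ratios — w1: (69/5)/(3/5) = 23; w2: 24/5 = 24/5; x_4: (8/5)/(1/5) = 8.
Smallest ratio is 24/5 in the row of w2, so w2 leaves.

w2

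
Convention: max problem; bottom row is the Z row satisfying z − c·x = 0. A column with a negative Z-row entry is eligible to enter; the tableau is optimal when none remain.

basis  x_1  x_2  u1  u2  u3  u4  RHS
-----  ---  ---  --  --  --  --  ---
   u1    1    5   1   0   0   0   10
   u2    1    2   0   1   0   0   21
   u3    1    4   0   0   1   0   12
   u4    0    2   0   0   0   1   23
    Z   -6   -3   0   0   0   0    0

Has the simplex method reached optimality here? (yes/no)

The Z-row has a negative entry -6 in column x_1, so it is not optimal.

no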